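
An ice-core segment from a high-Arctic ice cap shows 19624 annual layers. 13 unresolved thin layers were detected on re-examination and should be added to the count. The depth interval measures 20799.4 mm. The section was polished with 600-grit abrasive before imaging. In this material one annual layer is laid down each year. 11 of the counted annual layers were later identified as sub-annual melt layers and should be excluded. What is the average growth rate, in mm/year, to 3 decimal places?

After corrections the count is 19624 − 11 + 13 = 19626 annual layers.
20799.4 mm over 19626 years gives 20799.4 / 19626 ≈ 1.060 mm/year.

1.060 mm/year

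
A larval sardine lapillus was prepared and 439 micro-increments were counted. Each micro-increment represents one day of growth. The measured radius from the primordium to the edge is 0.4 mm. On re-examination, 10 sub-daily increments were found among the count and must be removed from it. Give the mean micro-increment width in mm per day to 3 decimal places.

0.001 mm per day

After corrections the count is 439 − 10 = 429 micro-increments.
Extension rate ≈ 0.4 / 429 = 0.001 mm per day.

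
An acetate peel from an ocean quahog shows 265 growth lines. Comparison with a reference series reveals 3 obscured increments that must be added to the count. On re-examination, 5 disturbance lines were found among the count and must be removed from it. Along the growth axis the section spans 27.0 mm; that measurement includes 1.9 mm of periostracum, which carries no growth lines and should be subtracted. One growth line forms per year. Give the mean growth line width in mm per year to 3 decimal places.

Correcting the raw count gives 265 − 5 + 3 = 263 true growth lines.
The growth record spans 27.0 − 1.9 = 25.1 mm.
Mean rate = 25.1 mm / 263 years ≈ 0.095 mm per year.

0.095 mm per year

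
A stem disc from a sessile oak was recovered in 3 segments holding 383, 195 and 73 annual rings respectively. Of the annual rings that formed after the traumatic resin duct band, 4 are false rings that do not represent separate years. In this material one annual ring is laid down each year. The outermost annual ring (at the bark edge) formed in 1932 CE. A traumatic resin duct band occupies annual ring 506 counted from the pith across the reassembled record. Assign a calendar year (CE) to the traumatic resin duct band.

1791 CE

Total annual rings = 383 + 195 + 73 = 651.
Between annual ring 506 and the bark edge there are 651 − 506 = 145 annual rings.
Removing the 4 false annual rings leaves 145 − 4 = 141 true annual rings beyond the traumatic resin duct band.
1932 − 141 = 1791 CE.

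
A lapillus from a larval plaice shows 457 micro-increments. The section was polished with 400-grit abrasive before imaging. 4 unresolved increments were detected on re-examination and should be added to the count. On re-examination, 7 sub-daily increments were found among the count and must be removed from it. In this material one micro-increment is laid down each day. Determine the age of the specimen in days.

454 d

Correcting the raw count gives 457 − 7 + 4 = 454 true micro-increments.
With a one-to-one micro-increment periodicity this is 454 days.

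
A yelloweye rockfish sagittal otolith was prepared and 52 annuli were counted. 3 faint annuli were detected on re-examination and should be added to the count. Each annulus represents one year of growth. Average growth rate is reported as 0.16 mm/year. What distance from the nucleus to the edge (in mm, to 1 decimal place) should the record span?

True annulus count = 52 + 3 = 55.
Length ≈ 0.16 × 55 = 8.8 mm.

8.8 mm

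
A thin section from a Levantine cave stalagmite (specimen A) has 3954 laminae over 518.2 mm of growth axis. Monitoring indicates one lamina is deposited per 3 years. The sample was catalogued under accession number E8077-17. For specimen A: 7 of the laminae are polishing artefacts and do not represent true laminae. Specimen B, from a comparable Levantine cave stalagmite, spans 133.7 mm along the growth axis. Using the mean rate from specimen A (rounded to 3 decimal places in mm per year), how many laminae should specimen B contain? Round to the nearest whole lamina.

Specimen A: adjusted count: 3954 − 7 = 3947 laminae.
Specimen A: multiplying by 3 years per lamina: 3947 × 3 = 11841 years.
A: Extension rate ≈ 518.2 / 11841 = 0.044 mm/year.
Specimen B: 133.7 mm / 0.044 mm per year = 3038.64 years; at 3 years per lamina that is 3038.64 / 3 ≈ 1013 laminae.

1013 laminae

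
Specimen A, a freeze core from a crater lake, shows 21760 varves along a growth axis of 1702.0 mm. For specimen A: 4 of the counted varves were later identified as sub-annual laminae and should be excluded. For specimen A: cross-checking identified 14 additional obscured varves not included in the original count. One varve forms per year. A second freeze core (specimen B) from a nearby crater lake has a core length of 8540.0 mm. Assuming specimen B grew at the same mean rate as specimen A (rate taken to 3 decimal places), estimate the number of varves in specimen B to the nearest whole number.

Specimen A: adjusted count: 21760 − 4 + 14 = 21770 varves.
A: Extension rate ≈ 1702.0 / 21770 = 0.078 mm/yr.
For B, 8540.0 / 0.078 = 109487.18 years ≈ 109487 varves.

109487 varves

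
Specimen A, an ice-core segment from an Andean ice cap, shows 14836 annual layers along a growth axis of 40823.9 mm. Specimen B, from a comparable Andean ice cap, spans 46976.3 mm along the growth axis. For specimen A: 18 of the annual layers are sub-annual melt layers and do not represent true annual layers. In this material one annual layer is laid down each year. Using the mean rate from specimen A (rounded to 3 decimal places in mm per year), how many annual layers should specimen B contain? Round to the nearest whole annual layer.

Specimen A: after corrections the count is 14836 − 18 = 14818 annual layers.
A: 40823.9 mm over 14818 years gives 40823.9 / 14818 ≈ 2.755 mm/year.
B spans 46976.3 / 2.755 = 17051.29 years ≈ 17051 annual layers.

17051 annual layers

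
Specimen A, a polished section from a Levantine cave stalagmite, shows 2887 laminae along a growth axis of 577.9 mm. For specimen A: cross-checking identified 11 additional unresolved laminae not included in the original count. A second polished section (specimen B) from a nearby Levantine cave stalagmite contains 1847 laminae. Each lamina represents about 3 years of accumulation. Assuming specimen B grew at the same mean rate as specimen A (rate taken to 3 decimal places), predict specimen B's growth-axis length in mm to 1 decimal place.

Specimen A: after corrections the count is 2887 + 11 = 2898 laminae.
Specimen A: 2898 laminae at 3 years each span 2898 × 3 = 8694 years.
A: 577.9 mm over 8694 years gives 577.9 / 8694 ≈ 0.066 mm/yr.
Specimen B: multiplying by 3 years per lamina: 1847 × 3 = 5541 years. B's length ≈ 0.066 × 5541 = 365.7 mm.

365.7 mm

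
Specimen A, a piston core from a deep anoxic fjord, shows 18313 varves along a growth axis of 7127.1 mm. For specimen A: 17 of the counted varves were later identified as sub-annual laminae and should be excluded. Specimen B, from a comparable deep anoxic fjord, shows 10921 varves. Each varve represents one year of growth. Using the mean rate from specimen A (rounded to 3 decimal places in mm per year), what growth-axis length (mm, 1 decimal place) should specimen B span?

4259.2 mm

Specimen A: adjusted count: 18313 − 17 = 18296 varves.
A: Extension rate ≈ 7127.1 / 18296 = 0.390 mm/year.
For B, 0.390 mm/year × 10921 years = 4259.2 mm.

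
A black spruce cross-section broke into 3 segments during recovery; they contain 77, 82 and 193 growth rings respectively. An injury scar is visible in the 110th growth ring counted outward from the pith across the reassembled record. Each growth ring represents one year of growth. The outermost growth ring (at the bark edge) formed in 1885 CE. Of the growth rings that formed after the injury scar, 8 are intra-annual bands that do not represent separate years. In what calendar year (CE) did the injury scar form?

1651 CE

Total growth rings = 77 + 82 + 193 = 352.
The injury scar sits at growth ring 110 from the pith, so 352 − 110 = 242 growth rings formed after it.
242 − 8 false = 234 true growth rings after the injury scar.
Counting back 234 years from 1885 CE places the injury scar in 1885 − 234 = 1651 CE.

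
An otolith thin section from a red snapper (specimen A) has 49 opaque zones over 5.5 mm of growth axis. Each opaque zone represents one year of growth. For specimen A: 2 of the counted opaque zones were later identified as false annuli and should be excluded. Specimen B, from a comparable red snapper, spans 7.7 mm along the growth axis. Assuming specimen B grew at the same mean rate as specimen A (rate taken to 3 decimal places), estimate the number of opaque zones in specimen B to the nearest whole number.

66 opaque zones

Specimen A: correcting the raw count gives 49 − 2 = 47 true opaque zones.
A: Extension rate ≈ 5.5 / 47 = 0.117 mm per year.
B spans 7.7 / 0.117 = 65.81 years ≈ 66 opaque zones.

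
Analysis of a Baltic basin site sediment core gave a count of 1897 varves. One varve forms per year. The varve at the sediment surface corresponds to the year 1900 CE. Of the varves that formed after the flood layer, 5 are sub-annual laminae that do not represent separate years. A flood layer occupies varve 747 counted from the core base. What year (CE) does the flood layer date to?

1897 − 747 = 1150 varves lie beyond the flood layer toward the sediment surface.
Excluding 5 false varves: 1150 − 5 = 1145.
1900 − 1145 = 755 CE.

755 CE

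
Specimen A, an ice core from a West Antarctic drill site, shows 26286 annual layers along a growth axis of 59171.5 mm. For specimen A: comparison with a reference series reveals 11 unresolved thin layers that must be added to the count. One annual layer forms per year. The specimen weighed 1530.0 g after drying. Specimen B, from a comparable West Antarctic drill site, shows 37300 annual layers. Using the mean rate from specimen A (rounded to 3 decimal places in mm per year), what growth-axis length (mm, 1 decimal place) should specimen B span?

Specimen A: correcting the raw count gives 26286 + 11 = 26297 true annual layers.
A: 59171.5 mm over 26297 years gives 59171.5 / 26297 ≈ 2.250 mm/yr.
For B, 2.250 mm/year × 37300 years = 83925.0 mm.

83925.0 mm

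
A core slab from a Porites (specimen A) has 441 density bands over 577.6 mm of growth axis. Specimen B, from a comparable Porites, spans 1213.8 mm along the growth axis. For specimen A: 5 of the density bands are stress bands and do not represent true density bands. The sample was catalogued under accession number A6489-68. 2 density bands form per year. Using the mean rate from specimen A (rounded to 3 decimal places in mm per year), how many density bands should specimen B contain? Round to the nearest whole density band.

916 density bands

Specimen A: after corrections the count is 441 − 5 = 436 density bands.
Specimen A: with 2 density bands per year, 436 / 2 = 218 years.
A: 577.6 mm over 218 years gives 577.6 / 218 ≈ 2.650 mm/year.
Specimen B: 1213.8 mm / 2.650 mm per year = 458.04 years; at 2 density bands per year that is 458.04 × 2 ≈ 916 density bands.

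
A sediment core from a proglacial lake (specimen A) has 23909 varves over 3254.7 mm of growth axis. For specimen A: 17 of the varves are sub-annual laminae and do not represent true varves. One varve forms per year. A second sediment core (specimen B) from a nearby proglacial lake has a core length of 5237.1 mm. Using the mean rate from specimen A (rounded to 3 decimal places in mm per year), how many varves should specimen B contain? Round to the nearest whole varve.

38508 varves

Specimen A: true varve count = 23909 − 17 = 23892.
A: Mean rate = 3254.7 mm / 23892 years ≈ 0.136 mm/yr.
Specimen B: 5237.1 mm / 0.136 mm per year = 38508.09 years ≈ 38508 varves.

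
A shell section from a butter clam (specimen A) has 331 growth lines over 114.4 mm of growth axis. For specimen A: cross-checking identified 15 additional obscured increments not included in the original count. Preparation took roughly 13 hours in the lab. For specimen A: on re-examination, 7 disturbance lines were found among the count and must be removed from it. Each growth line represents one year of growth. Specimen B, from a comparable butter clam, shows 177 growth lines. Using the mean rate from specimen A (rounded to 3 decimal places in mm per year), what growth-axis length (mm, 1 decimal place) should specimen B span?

59.6 mm

Specimen A: correcting the raw count gives 331 − 7 + 15 = 339 true growth lines.
A: Extension rate ≈ 114.4 / 339 = 0.337 mm/year.
For B, 0.337 mm/year × 177 years = 59.6 mm.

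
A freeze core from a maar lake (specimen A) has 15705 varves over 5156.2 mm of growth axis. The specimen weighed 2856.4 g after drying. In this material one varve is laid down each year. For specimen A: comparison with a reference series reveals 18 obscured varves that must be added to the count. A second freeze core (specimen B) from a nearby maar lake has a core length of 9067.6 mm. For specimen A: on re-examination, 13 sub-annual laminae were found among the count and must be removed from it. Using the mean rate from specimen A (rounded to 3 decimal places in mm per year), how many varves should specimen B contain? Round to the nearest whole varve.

Specimen A: after corrections the count is 15705 − 13 + 18 = 15710 varves.
A: 5156.2 mm over 15710 years gives 5156.2 / 15710 ≈ 0.328 mm per year.
B spans 9067.6 / 0.328 = 27645.12 years ≈ 27645 varves.

27645 varves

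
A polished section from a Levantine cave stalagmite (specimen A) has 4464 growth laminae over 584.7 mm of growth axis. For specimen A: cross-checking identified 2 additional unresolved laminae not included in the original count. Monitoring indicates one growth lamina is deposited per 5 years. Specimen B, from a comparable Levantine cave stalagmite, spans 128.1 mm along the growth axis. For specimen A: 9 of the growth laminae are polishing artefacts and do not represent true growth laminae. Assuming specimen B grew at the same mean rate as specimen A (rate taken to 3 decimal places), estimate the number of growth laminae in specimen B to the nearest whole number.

Specimen A: adjusted count: 4464 − 9 + 2 = 4457 growth laminae.
Specimen A: multiplying by 5 years per growth lamina: 4457 × 5 = 22285 years.
A: Mean rate = 584.7 mm / 22285 years ≈ 0.026 mm per year.
B spans 128.1 / 0.026 = 4926.92 years; at 5 years per growth lamina that is 4926.92 / 5 ≈ 985 growth laminae.

985 growth laminae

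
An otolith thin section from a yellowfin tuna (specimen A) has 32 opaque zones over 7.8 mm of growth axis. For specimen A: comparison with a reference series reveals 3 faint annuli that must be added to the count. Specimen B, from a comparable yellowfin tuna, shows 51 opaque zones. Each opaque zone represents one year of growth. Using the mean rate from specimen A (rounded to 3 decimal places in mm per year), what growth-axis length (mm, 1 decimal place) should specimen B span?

Specimen A: correcting the raw count gives 32 + 3 = 35 true opaque zones.
A: Extension rate ≈ 7.8 / 35 = 0.223 mm per year.
For B, 0.223 mm/year × 51 years = 11.4 mm.

11.4 mm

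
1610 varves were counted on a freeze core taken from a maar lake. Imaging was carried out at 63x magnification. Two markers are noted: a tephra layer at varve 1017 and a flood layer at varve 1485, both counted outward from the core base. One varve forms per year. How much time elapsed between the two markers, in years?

468 years

1485 − 1017 = 468 varves lie between the two events.
At one varve per year, 468 years elapsed between them.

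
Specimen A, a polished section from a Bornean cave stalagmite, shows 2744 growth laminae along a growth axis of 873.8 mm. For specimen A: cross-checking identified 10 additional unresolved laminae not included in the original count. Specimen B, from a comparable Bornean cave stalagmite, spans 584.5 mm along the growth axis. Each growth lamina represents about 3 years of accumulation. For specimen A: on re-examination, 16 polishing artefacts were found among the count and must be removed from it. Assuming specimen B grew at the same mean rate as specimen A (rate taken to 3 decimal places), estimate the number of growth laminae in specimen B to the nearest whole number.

Specimen A: correcting the raw count gives 2744 − 16 + 10 = 2738 true growth laminae.
Specimen A: multiplying by 3 years per growth lamina: 2738 × 3 = 8214 years.
A: Extension rate ≈ 873.8 / 8214 = 0.106 mm per year.
B spans 584.5 / 0.106 = 5514.15 years; at 3 years per growth lamina that is 5514.15 / 3 ≈ 1838 growth laminae.

1838 growth laminae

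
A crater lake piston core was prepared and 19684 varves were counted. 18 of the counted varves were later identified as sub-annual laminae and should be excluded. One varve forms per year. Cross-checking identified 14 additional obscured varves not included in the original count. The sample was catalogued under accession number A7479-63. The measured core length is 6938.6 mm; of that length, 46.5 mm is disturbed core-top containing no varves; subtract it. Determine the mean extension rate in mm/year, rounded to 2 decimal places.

0.35 mm/year

Correcting the raw count gives 19684 − 18 + 14 = 19680 true varves.
Net length = 6938.6 − 46.5 = 6892.1 mm.
Extension rate ≈ 6892.1 / 19680 = 0.35 mm/year.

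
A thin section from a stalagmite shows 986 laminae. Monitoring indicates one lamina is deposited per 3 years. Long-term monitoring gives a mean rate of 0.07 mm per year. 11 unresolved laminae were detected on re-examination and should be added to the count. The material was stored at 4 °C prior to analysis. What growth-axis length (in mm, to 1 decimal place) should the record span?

209.4 mm

After corrections the count is 986 + 11 = 997 laminae.
997 laminae at 3 years each span 997 × 3 = 2991 years.
Predicted length = 0.07 mm/year × 2991 years = 209.4 mm.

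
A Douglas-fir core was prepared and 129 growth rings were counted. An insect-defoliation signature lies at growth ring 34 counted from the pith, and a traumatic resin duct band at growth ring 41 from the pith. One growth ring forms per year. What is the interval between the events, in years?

The two markers are separated by 41 − 34 = 7 growth rings.
That is 7 years at one growth ring per year.

7 yr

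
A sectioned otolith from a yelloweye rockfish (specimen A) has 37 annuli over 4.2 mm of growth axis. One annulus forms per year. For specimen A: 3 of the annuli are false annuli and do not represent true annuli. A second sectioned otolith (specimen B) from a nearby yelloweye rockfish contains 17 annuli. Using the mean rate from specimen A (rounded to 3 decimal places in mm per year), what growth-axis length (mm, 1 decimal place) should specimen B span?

Specimen A: adjusted count: 37 − 3 = 34 annuli.
A: Extension rate ≈ 4.2 / 34 = 0.124 mm per year.
B's length ≈ 0.124 × 17 = 2.1 mm.

2.1 mm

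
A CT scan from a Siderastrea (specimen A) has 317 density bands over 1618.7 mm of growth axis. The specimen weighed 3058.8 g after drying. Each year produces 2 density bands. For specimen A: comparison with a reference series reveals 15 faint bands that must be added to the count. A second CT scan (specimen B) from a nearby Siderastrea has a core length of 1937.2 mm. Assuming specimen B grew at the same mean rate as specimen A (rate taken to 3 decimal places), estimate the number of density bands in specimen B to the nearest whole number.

Specimen A: adjusted count: 317 + 15 = 332 density bands.
Specimen A: dividing by 2 density bands per year: 332 / 2 = 166 years.
A: Extension rate ≈ 1618.7 / 166 = 9.751 mm/yr.
Specimen B: 1937.2 mm / 9.751 mm per year = 198.67 years; at 2 density bands per year that is 198.67 × 2 ≈ 397 density bands.

397 density bands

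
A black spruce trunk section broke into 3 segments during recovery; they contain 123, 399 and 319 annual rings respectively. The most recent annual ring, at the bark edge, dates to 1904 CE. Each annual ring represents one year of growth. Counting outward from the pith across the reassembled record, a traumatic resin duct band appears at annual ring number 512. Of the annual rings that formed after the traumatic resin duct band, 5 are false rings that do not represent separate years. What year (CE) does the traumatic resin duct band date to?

Total annual rings = 123 + 399 + 319 = 841.
The traumatic resin duct band sits at annual ring 512 from the pith, so 841 − 512 = 329 annual rings formed after it.
Removing the 5 false annual rings leaves 329 − 5 = 324 true annual rings beyond the traumatic resin duct band.
Counting back 324 years from 1904 CE places the traumatic resin duct band in 1904 − 324 = 1580 CE.

1580 CE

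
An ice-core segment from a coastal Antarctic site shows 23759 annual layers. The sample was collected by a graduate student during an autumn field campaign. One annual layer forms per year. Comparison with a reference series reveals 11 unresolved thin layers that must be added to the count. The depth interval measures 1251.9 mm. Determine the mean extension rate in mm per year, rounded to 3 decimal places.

0.053 mm per year

True annual layer count = 23759 + 11 = 23770.
Extension rate ≈ 1251.9 / 23770 = 0.053 mm per year.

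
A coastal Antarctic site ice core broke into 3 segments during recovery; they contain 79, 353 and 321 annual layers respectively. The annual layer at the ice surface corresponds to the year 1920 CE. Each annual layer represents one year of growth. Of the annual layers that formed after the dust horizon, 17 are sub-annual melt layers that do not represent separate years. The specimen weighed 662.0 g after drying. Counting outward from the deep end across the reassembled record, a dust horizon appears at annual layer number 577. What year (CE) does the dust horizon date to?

Total annual layers = 79 + 353 + 321 = 753.
The dust horizon sits at annual layer 577 from the deep end, so 753 − 577 = 176 annual layers formed after it.
Removing the 17 false annual layers leaves 176 − 17 = 159 true annual layers beyond the dust horizon.
The annual layer at the ice surface is 1920 CE, so the dust horizon dates to 1920 − 159 = 1761 CE.

1761 CE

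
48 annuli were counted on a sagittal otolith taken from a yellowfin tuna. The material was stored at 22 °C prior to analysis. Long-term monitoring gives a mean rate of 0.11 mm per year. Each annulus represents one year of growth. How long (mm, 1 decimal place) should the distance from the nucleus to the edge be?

5.3 mm

48 years of growth are recorded.
Predicted length = 0.11 mm/year × 48 years = 5.3 mm.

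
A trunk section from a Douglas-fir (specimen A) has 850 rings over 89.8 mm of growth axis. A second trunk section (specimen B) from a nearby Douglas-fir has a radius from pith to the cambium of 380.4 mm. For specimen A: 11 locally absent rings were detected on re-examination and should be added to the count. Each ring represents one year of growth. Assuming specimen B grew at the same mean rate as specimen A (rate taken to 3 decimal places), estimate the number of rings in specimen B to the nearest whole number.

Specimen A: true ring count = 850 + 11 = 861.
A: 89.8 mm over 861 years gives 89.8 / 861 ≈ 0.104 mm/yr.
B spans 380.4 / 0.104 = 3657.69 years ≈ 3658 rings.

3658 rings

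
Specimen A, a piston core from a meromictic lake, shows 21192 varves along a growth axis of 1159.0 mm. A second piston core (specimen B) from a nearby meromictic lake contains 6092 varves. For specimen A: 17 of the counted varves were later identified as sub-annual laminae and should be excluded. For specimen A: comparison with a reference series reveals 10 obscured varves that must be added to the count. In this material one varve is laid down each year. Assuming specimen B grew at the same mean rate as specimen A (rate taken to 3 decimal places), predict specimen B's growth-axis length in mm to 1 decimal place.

335.1 mm

Specimen A: correcting the raw count gives 21192 − 17 + 10 = 21185 true varves.
A: Extension rate ≈ 1159.0 / 21185 = 0.055 mm/year.
B's length ≈ 0.055 × 6092 = 335.1 mm.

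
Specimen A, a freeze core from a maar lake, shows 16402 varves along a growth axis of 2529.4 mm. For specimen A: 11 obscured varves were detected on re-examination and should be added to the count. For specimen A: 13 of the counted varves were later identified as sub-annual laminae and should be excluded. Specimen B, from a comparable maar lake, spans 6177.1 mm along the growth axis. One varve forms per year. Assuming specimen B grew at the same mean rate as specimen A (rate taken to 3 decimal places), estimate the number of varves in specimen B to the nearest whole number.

Specimen A: correcting the raw count gives 16402 − 13 + 11 = 16400 true varves.
A: Mean rate = 2529.4 mm / 16400 years ≈ 0.154 mm/year.
Specimen B: 6177.1 mm / 0.154 mm per year = 40111.04 years ≈ 40111 varves.

40111 varves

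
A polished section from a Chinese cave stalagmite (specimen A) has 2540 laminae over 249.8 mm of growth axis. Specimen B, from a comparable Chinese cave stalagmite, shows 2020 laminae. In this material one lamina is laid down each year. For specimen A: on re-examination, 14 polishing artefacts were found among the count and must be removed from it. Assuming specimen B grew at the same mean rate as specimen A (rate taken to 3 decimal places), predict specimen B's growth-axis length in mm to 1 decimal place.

Specimen A: adjusted count: 2540 − 14 = 2526 laminae.
A: Mean rate = 249.8 mm / 2526 years ≈ 0.099 mm per year.
Length of B = 0.099 × 2020 = 200.0 mm.

200.0 mm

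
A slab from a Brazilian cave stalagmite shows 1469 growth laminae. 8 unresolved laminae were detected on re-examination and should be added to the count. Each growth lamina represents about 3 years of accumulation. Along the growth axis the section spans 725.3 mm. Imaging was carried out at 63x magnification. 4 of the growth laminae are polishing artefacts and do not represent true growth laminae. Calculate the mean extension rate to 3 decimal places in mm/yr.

After corrections the count is 1469 − 4 + 8 = 1473 growth laminae.
1473 growth laminae at 3 years each span 1473 × 3 = 4419 years.
Mean rate = 725.3 mm / 4419 years ≈ 0.164 mm/yr.

0.164 mm/yr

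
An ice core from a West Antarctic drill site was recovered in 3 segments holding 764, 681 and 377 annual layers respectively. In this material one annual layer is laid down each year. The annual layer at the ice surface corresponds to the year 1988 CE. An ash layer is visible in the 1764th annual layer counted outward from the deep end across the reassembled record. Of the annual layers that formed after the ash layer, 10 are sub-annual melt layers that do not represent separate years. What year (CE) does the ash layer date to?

Total annual layers = 764 + 681 + 377 = 1822.
Between annual layer 1764 and the ice surface there are 1822 − 1764 = 58 annual layers.
Removing the 10 false annual layers leaves 58 − 10 = 48 true annual layers beyond the ash layer.
The annual layer at the ice surface is 1988 CE, so the ash layer dates to 1988 − 48 = 1940 CE.

1940 CE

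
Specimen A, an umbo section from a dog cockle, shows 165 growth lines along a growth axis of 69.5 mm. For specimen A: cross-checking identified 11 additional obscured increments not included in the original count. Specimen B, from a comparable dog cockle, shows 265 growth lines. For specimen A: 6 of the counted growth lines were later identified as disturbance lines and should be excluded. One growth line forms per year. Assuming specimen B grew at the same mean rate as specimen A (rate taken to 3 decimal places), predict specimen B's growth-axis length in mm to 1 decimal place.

108.4 mm

Specimen A: adjusted count: 165 − 6 + 11 = 170 growth lines.
A: 69.5 mm over 170 years gives 69.5 / 170 ≈ 0.409 mm/year.
Length of B = 0.409 × 265 = 108.4 mm.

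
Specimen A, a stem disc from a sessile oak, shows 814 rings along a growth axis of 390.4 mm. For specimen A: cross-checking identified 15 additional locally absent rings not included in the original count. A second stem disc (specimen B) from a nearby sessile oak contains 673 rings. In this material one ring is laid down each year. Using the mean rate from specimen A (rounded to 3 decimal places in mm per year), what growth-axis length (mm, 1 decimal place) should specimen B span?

317.0 mm

Specimen A: correcting the raw count gives 814 + 15 = 829 true rings.
A: Mean rate = 390.4 mm / 829 years ≈ 0.471 mm/year.
For B, 0.471 mm/year × 673 years = 317.0 mm.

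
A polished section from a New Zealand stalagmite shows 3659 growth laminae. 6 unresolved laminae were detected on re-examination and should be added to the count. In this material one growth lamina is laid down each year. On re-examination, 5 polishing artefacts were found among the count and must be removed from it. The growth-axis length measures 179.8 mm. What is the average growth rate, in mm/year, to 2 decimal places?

After corrections the count is 3659 − 5 + 6 = 3660 growth laminae.
179.8 mm over 3660 years gives 179.8 / 3660 ≈ 0.05 mm/year.

0.05 mm/year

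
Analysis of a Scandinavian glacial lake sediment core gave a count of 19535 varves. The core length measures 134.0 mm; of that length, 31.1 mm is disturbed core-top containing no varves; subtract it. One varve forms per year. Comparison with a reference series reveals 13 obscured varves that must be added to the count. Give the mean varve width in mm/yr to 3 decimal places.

Correcting the raw count gives 19535 + 13 = 19548 true varves.
Net length = 134.0 − 31.1 = 102.9 mm.
102.9 mm over 19548 years gives 102.9 / 19548 ≈ 0.005 mm/yr.

0.005 mm/yr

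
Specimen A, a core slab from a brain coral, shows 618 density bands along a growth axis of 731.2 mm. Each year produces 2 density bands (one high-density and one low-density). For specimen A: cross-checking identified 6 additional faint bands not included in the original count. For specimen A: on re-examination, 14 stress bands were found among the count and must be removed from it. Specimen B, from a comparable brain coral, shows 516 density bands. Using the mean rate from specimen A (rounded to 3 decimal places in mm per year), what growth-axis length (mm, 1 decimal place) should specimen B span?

Specimen A: true density band count = 618 − 14 + 6 = 610.
Specimen A: 610 density bands at 2 per year is 610 / 2 = 305 years.
A: Extension rate ≈ 731.2 / 305 = 2.397 mm/year.
Specimen B: 516 density bands at 2 per year is 516 / 2 = 258 years. Length of B = 2.397 × 258 = 618.4 mm.

618.4 mm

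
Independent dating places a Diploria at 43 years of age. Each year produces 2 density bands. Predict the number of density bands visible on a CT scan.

86 density bands

43 years at 2 density bands per year gives 43 × 2 = 86 density bands.
So 86 density bands should be present.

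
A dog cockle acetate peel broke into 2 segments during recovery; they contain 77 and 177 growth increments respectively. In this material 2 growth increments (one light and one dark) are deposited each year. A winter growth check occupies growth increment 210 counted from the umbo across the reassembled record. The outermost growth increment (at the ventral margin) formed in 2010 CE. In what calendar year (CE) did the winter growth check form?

Total growth increments = 77 + 177 = 254.
The winter growth check sits at growth increment 210 from the umbo, so 254 − 210 = 44 growth increments formed after it.
With 2 growth increments per year, 44 / 2 = 22 years.
2010 − 22 = 1988 CE.

1988 CE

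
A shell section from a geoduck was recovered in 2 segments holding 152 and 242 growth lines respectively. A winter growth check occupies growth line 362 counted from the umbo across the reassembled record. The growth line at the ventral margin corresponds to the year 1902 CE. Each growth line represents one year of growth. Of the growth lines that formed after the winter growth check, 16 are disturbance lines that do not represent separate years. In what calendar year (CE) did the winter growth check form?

Total growth lines = 152 + 242 = 394.
394 − 362 = 32 growth lines lie beyond the winter growth check toward the ventral margin.
32 − 16 false = 16 true growth lines after the winter growth check.
The growth line at the ventral margin is 1902 CE, so the winter growth check dates to 1902 − 16 = 1886 CE.

1886 CE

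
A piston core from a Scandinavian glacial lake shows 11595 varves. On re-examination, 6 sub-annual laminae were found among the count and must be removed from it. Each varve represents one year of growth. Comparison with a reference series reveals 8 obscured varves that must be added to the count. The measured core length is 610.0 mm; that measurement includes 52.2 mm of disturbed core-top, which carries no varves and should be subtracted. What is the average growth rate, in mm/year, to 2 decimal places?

Correcting the raw count gives 11595 − 6 + 8 = 11597 true varves.
Net length = 610.0 − 52.2 = 557.8 mm.
557.8 mm over 11597 years gives 557.8 / 11597 ≈ 0.05 mm/year.

0.05 mm/year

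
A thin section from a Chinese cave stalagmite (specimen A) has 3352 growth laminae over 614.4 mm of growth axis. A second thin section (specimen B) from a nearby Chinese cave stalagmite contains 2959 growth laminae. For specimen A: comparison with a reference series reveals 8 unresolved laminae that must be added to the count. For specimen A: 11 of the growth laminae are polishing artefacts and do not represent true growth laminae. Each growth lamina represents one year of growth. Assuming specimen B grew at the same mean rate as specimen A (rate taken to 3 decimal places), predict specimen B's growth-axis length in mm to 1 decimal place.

541.5 mm

Specimen A: true growth lamina count = 3352 − 11 + 8 = 3349.
A: 614.4 mm over 3349 years gives 614.4 / 3349 ≈ 0.183 mm/yr.
B's length ≈ 0.183 × 2959 = 541.5 mm.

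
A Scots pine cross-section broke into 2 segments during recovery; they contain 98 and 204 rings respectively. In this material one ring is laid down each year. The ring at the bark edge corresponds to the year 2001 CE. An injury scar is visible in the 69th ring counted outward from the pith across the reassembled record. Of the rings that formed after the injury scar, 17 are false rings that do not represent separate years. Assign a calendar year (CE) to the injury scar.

1785 CE

Total rings = 98 + 204 = 302.
302 − 69 = 233 rings lie beyond the injury scar toward the bark edge.
Excluding 17 false rings: 233 − 17 = 216.
2001 − 216 = 1785 CE.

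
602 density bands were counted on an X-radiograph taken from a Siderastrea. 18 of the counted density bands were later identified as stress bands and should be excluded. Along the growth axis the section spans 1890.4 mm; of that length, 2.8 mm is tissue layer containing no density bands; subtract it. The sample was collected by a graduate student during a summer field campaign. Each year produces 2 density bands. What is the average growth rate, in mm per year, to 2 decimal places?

True density band count = 602 − 18 = 584.
With 2 density bands per year, 584 / 2 = 292 years.
Net length = 1890.4 − 2.8 = 1887.6 mm.
Extension rate ≈ 1887.6 / 292 = 6.46 mm per year.

6.46 mm per year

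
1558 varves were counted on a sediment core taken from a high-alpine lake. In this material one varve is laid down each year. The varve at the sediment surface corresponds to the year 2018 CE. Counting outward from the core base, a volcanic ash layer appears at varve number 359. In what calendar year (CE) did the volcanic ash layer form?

The volcanic ash layer sits at varve 359 from the core base, so 1558 − 359 = 1199 varves formed after it.
The varve at the sediment surface is 2018 CE, so the volcanic ash layer dates to 2018 − 1199 = 819 CE.

819 CE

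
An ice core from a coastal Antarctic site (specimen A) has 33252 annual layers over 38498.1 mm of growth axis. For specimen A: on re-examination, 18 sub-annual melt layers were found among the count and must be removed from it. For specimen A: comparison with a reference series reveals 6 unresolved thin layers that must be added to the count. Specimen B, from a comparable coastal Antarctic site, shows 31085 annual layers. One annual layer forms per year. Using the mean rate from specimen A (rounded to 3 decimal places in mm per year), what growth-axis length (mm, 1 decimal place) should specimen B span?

Specimen A: after corrections the count is 33252 − 18 + 6 = 33240 annual layers.
A: Mean rate = 38498.1 mm / 33240 years ≈ 1.158 mm/year.
Length of B = 1.158 × 31085 = 35996.4 mm.

35996.4 mm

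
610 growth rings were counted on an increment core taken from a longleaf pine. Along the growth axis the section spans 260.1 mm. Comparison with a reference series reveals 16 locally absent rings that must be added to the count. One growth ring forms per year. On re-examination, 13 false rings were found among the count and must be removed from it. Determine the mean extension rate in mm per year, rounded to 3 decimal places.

Correcting the raw count gives 610 − 13 + 16 = 613 true growth rings.
Extension rate ≈ 260.1 / 613 = 0.424 mm per year.

0.424 mm per year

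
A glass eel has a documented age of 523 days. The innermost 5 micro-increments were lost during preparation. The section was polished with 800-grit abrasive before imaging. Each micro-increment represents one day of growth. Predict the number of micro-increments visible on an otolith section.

Expected micro-increments over 523 days: 523.
Subtracting the 5 micro-increments not captured gives 523 − 5 = 518 micro-increments in the record.

518 micro-increments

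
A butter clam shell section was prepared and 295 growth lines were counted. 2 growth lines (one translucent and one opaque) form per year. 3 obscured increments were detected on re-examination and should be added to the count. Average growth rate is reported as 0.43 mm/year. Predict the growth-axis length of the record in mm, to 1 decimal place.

After corrections the count is 295 + 3 = 298 growth lines.
298 growth lines at 2 per year is 298 / 2 = 149 years.
149 years at 0.43 mm/year gives 0.43 × 149 = 64.1 mm.

64.1 mm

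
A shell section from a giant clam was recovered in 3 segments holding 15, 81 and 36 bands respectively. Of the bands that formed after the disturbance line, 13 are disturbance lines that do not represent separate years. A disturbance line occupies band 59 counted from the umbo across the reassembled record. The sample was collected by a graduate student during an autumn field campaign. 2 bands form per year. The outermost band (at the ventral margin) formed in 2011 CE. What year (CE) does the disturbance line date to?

Total bands = 15 + 81 + 36 = 132.
132 − 59 = 73 bands lie beyond the disturbance line toward the ventral margin.
Excluding 13 false bands: 73 − 13 = 60.
60 bands at 2 per year is 60 / 2 = 30 years.
Counting back 30 years from 2011 CE places the disturbance line in 2011 − 30 = 1981 CE.

1981 CE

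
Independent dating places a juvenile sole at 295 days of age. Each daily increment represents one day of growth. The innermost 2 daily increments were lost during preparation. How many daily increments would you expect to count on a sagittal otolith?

At one daily increment per day, 295 days correspond to 295 daily increments.
Less the 2 uncaptured daily increments: 295 − 2 = 293.

293 daily increments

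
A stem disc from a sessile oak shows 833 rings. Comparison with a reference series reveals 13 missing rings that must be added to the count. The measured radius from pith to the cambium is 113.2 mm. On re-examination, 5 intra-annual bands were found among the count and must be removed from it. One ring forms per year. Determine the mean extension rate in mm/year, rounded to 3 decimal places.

0.135 mm/year

Adjusted count: 833 − 5 + 13 = 841 rings.
Extension rate ≈ 113.2 / 841 = 0.135 mm/year.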